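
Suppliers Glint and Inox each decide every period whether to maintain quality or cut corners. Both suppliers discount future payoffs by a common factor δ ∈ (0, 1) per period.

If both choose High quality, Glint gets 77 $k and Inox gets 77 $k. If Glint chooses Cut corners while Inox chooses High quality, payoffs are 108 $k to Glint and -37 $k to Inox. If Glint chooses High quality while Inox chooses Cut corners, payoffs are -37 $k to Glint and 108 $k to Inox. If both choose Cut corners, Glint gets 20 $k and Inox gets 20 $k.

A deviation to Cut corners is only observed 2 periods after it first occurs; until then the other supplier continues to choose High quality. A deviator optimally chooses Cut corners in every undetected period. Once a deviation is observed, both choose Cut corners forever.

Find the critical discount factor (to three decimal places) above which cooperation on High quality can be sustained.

0.594

A deviator earns 108 for 2 periods, then 20 forever; cooperating earns 77 forever. Multiplying the IC by (1−δ):
77 ≥ 108(1−δ^2) + 20δ^2, so 88·δ^2 ≥ 31 and δ^2 ≥ 31/88.
δ ≥ (31/88)^(1/2) ≈ 0.594.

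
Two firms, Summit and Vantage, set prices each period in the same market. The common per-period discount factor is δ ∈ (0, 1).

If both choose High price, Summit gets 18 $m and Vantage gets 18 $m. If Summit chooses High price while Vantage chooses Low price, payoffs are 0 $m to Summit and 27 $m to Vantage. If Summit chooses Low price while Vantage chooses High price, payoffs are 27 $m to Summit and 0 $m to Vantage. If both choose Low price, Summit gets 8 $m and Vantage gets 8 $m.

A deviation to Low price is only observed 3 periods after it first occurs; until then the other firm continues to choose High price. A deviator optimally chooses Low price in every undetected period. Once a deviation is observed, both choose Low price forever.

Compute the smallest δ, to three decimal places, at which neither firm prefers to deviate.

0.780

Deviating for the 3 undetected periods gains 27−18 = 9 per period over cooperation, then loses 18−8 = 10 per period forever once punishment starts.
Gain: 9(1 + δ + … + δ^2); loss: 10·δ^3/(1−δ).
No profitable deviation ⇔ 9(1−δ^3) ≤ 10·δ^3, i.e. δ^3 ≥ 9/(9+10) = 9/19.
Hence δ ≥ (9/19)^(1/3) ≈ 0.780.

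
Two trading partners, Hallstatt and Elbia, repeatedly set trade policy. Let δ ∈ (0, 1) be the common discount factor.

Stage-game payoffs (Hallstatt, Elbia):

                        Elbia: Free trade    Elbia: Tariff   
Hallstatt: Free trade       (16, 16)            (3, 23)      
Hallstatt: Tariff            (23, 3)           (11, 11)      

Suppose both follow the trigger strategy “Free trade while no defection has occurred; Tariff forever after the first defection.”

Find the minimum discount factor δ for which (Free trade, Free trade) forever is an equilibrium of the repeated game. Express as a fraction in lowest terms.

One-period gain from deviating is 23 − 16 = 7. The loss is 16 − 11 = 5 in every subsequent period, with present value 5·δ/(1−δ).
Deviation is unprofitable when 5·δ/(1−δ) ≥ 7, i.e. δ/(1−δ) ≥ 7/5.
Equivalently δ ≥ 7/(7+5) = 7/12.

7/12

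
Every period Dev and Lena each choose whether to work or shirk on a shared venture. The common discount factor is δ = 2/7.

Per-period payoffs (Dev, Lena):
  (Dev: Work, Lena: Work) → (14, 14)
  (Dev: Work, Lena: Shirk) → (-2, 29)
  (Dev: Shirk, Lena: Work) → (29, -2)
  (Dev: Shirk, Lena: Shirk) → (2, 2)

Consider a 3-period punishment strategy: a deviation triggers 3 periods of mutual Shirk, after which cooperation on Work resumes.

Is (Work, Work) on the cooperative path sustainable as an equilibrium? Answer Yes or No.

Comparing payoff streams over the 4 periods until play realigns: cooperate → 14(1+δ+…+δ^3); deviate → 29 + 2(δ+…+δ^3).
Cooperation is sustained iff (14−2)(δ+…+δ^3) ≥ 29−14.
δ+…+δ^3 = 2/7·(1−(2/7)^3)/(1−2/7) = 0.3907, and (29−14)/(14−2) = 1.2500.
0.3907 < 1.2500, so cooperation is not sustainable.

No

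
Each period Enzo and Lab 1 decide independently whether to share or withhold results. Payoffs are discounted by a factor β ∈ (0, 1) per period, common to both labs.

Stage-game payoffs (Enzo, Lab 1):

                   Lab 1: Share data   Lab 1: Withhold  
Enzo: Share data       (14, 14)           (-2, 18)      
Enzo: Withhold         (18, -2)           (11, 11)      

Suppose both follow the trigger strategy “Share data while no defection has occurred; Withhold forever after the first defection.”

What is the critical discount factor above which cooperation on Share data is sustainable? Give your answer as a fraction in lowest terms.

Cooperation forever yields 14 each period: 14/(1−β).
Deviating yields 18 once, then 11 forever: 18 + 11β/(1−β).
No profitable deviation requires 14/(1−β) ≥ 18 + 11β/(1−β).
Multiplying by (1−β): 14 ≥ 18(1−β) + 11β = 18 − 7β.
So 7β ≥ 4, i.e. β ≥ 4/7.

4/7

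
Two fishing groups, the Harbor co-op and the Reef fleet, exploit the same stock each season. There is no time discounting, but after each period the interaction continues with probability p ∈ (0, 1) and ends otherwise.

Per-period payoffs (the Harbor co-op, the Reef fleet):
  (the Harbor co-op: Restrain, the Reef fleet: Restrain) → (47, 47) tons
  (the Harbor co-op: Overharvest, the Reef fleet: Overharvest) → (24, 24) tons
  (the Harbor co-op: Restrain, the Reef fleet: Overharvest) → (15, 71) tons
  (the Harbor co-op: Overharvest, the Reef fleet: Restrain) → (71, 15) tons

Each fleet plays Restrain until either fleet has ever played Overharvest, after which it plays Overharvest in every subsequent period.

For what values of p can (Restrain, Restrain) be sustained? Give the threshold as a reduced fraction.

24/47

Expected cooperation value is 47 + p·47 + p²·47 + … = 47/(1−p); deviation gives 71 + p·24/(1−p).
47 ≥ 71(1−p) + 24p ⇒ 47p ≥ 24 ⇒ p ≥ 24/47.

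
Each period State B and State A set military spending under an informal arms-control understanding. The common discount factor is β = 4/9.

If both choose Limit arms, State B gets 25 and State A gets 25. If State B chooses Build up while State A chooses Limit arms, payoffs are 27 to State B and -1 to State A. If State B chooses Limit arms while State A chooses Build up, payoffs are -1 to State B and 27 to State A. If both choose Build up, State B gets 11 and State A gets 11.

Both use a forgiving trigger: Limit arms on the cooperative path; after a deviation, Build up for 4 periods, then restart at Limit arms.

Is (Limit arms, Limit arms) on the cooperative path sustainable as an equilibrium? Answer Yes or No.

A one-shot deviation gives 27 now, then 11 for 4 periods, then back to 25.
Gain from deviating: (27−25) today; loss: (25−11) in each of the next 4 periods.
No-deviation condition: (25−11)(β+…+β^4) ≥ 27−25, i.e. β+…+β^4 ≥ 1/7.
At β = 4/9: β+…+β^4 = 0.7688 ≥ 0.1429.
So cooperation is sustainable.

Yes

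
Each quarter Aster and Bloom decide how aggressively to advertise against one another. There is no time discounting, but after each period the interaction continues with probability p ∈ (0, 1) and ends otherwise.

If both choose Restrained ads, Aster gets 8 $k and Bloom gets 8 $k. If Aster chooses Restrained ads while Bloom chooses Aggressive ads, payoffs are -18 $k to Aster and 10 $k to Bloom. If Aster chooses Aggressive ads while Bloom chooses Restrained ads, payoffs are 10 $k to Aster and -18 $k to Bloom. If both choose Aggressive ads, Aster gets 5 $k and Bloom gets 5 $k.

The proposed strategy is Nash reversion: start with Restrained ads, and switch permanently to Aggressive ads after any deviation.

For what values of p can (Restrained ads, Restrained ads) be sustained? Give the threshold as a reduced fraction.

2/5

With no time discounting, the continuation probability p plays the role of the discount factor.
Grim-trigger IC: 8/(1−p) ≥ 10 + 5p/(1−p) ⇒ p ≥ (10−8)/(10−5) = 2/5.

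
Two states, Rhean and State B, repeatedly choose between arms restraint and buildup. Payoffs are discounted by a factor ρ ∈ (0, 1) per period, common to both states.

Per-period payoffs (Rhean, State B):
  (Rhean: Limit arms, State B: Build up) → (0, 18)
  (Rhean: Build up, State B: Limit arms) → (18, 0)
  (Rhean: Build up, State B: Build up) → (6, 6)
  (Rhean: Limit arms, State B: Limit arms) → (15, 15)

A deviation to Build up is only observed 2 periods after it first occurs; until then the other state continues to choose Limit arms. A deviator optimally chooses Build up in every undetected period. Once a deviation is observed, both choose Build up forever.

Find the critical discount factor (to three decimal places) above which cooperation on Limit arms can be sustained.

Deviating for the 2 undetected periods gains 18−15 = 3 per period over cooperation, then loses 15−6 = 9 per period forever once punishment starts.
Gain: 3(1 + ρ + … + ρ^1); loss: 9·ρ^2/(1−ρ).
No profitable deviation ⇔ 3(1−ρ^2) ≤ 9·ρ^2, i.e. ρ^2 ≥ 3/(3+9) = 1/4.
Hence ρ ≥ (1/4)^(1/2) ≈ 0.500.

0.500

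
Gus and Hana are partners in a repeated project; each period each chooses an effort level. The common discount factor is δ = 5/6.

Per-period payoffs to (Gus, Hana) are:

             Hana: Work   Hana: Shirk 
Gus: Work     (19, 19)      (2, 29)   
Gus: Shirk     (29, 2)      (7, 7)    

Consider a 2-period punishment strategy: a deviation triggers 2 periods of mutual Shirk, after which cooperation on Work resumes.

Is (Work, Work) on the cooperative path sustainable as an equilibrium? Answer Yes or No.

Yes

Comparing payoff streams over the 3 periods until play realigns: cooperate → 19(1+δ+…+δ^2); deviate → 29 + 7(δ+…+δ^2).
Cooperation is sustained iff (19−7)(δ+…+δ^2) ≥ 29−19.
δ+…+δ^2 = 5/6·(1−(5/6)^2)/(1−5/6) = 1.5278, and (29−19)/(19−7) = 0.8333.
1.5278 ≥ 0.8333, so cooperation is sustainable.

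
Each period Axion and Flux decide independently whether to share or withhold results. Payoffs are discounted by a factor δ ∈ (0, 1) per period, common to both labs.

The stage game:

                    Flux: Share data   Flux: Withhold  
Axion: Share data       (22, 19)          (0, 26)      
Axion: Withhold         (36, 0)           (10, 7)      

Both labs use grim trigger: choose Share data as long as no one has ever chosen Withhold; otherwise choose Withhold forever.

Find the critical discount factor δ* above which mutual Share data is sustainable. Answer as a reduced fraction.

7/13

Axion's threshold: (36−22)/(36−10) = 7/13.
Flux's threshold: (26−19)/(26−7) = 7/19.
7/13 > 7/19, so Axion binds and δ* = 7/13.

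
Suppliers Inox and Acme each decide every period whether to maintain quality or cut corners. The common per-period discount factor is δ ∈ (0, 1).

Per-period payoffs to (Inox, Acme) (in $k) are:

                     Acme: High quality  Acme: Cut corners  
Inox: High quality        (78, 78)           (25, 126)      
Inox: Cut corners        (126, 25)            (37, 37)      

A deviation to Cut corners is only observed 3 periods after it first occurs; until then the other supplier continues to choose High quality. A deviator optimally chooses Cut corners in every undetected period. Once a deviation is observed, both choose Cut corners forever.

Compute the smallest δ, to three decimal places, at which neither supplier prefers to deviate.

0.814

The best deviation is to choose Cut corners for all 3 undetected periods, earning 126 each, then 37 forever once detected.
Deviation value: 126(1−δ^3)/(1−δ) + 37δ^3/(1−δ); cooperation value: 78/(1−δ).
IC: 78 ≥ 126(1−δ^3) + 37δ^3 = 126 − 89δ^3.
So δ^3 ≥ 48/89, giving δ ≥ (48/89)^(1/3) ≈ 0.814.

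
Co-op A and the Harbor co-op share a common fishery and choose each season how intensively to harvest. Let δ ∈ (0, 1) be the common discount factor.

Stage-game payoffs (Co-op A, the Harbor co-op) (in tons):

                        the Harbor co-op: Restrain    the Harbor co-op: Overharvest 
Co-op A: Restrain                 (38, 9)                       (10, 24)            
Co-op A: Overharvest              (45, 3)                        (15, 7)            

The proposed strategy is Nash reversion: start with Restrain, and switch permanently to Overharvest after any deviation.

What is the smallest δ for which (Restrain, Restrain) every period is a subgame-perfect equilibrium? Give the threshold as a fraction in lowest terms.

15/17

Co-op A's threshold: (45−38)/(45−15) = 7/30.
the Harbor co-op's threshold: (24−9)/(24−7) = 15/17.
7/30 < 15/17, so the Harbor co-op binds and δ* = 15/17.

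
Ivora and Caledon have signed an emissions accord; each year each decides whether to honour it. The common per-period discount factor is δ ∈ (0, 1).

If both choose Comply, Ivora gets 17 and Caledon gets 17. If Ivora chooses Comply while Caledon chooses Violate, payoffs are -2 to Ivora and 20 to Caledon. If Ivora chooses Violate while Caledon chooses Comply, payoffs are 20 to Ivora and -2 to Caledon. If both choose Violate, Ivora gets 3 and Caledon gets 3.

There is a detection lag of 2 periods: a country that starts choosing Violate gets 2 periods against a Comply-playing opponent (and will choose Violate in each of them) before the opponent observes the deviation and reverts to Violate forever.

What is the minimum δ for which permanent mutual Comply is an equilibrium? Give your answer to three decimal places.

0.420

A deviator earns 20 for 2 periods, then 3 forever; cooperating earns 17 forever. Multiplying the IC by (1−δ):
17 ≥ 20(1−δ^2) + 3δ^2, so 17·δ^2 ≥ 3 and δ^2 ≥ 3/17.
δ ≥ (3/17)^(1/2) ≈ 0.420.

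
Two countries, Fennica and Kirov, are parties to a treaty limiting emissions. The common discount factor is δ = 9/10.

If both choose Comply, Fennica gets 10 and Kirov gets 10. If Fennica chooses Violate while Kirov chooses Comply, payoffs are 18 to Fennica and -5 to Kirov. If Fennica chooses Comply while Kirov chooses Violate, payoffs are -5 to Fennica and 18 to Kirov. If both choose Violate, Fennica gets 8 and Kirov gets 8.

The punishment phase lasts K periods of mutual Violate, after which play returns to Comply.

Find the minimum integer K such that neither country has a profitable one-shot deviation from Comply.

6

No profitable deviation requires (10−8)(δ+…+δ^K) ≥ 18−10, i.e. δ+…+δ^K ≥ 4 ≈ 4.0000.
With δ = 9/10, the partial sums are K=1: 0.9000, K=2: 1.7100, K=3: 2.4390, K=4: 3.0951, K=5: 3.6856, K=6: 4.2170.
K = 6 is the first length at which the sum reaches 4.0000.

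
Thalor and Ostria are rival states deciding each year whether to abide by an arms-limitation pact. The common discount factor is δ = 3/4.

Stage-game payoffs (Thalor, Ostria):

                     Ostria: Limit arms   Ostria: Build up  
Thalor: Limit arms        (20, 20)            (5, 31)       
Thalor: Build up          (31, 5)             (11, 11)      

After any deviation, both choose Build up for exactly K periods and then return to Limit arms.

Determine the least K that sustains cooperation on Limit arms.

No profitable deviation requires (20−11)(δ+…+δ^K) ≥ 31−20, i.e. δ+…+δ^K ≥ 11/9 ≈ 1.2222.
With δ = 3/4, the partial sums are K=1: 0.7500, K=2: 1.3125.
K = 2 is the first length at which the sum reaches 1.2222.

2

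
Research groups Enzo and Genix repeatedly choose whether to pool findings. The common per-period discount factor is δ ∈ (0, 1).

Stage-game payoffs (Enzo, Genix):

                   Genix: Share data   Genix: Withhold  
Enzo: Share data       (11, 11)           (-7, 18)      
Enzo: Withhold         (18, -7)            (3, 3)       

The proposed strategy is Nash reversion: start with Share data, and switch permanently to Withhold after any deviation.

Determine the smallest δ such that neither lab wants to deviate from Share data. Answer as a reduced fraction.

7/15

Under grim trigger the critical discount factor is (T−C)/(T−P) with T = 18, C = 11, P = 3.
δ* = (18−11)/(18−3) = 7/15.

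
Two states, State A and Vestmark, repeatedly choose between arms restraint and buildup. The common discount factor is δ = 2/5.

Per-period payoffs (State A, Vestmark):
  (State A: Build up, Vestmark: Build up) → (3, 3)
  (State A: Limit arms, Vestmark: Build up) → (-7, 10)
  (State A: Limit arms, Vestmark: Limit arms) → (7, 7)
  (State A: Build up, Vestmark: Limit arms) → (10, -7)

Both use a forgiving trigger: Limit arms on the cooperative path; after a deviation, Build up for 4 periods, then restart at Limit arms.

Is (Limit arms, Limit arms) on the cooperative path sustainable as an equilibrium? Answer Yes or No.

A one-shot deviation gives 10 now, then 3 for 4 periods, then back to 7.
Gain from deviating: (10−7) today; loss: (7−3) in each of the next 4 periods.
No-deviation condition: (7−3)(δ+…+δ^4) ≥ 10−7, i.e. δ+…+δ^4 ≥ 3/4.
At δ = 2/5: δ+…+δ^4 = 0.6496 < 0.7500.
So cooperation is not sustainable.

No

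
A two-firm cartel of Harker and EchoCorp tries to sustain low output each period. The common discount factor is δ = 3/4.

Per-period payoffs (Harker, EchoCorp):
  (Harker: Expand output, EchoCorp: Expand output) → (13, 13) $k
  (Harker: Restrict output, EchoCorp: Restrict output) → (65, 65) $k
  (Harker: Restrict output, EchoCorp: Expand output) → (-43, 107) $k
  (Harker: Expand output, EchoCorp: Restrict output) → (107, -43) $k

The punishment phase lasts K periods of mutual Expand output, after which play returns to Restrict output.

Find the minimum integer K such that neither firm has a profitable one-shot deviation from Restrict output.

2

No profitable deviation requires (65−13)(δ+…+δ^K) ≥ 107−65, i.e. δ+…+δ^K ≥ 21/26 ≈ 0.8077.
With δ = 3/4, the partial sums are K=1: 0.7500, K=2: 1.3125.
K = 2 is the first length at which the sum reaches 0.8077.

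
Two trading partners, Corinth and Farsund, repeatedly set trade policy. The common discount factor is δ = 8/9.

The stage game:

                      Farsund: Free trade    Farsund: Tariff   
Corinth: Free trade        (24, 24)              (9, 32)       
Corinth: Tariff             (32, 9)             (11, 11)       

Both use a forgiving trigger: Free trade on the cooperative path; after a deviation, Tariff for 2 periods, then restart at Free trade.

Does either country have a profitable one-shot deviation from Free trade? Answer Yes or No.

Comparing payoff streams over the 3 periods until play realigns: cooperate → 24(1+δ+…+δ^2); deviate → 32 + 11(δ+…+δ^2).
Cooperation is sustained iff (24−11)(δ+…+δ^2) ≥ 32−24.
δ+…+δ^2 = 8/9·(1−(8/9)^2)/(1−8/9) = 1.6790, and (32−24)/(24−11) = 0.6154.
1.6790 ≥ 0.6154, so cooperation is sustainable.

No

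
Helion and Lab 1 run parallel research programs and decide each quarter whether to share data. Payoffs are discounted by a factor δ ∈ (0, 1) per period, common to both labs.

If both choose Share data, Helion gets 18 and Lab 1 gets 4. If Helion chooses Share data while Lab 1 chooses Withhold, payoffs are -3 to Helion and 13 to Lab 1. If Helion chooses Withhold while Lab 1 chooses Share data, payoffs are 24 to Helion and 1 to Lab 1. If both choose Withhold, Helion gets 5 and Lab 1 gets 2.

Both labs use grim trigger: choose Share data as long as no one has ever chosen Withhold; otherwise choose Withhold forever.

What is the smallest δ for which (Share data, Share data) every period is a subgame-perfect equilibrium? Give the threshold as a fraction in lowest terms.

For Helion: deviation gain 24−18 = 6, per-period punishment loss 18−5 = 13. IC gives δ ≥ 6/19.
For Lab 1: gain 9, loss 2 per period, so δ ≥ 9/11.
The tighter constraint is Lab 1's, so cooperation needs δ ≥ 9/11.

9/11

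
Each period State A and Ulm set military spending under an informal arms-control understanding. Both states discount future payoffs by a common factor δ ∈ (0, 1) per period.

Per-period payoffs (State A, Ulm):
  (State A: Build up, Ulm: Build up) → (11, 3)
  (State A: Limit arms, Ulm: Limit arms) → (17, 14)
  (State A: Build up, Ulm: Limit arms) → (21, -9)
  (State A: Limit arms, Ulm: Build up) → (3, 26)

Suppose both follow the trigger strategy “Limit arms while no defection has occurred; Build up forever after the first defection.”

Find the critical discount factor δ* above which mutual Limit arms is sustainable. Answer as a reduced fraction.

For State A: deviation gain 21−17 = 4, per-period punishment loss 17−11 = 6. IC gives δ ≥ 4/10 = 2/5.
For Ulm: gain 12, loss 11 per period, so δ ≥ 12/23.
The tighter constraint is Ulm's, so cooperation needs δ ≥ 12/23.

12/23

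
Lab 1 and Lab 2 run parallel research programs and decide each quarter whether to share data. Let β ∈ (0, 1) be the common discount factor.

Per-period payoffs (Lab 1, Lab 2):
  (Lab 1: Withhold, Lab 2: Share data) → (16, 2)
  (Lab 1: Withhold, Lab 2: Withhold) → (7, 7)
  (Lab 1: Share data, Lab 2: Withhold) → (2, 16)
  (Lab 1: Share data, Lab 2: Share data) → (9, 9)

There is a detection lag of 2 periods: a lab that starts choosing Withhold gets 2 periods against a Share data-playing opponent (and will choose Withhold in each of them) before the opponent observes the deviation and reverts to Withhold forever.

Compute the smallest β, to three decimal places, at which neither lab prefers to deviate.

The best deviation is to choose Withhold for all 2 undetected periods, earning 16 each, then 7 forever once detected.
Deviation value: 16(1−β^2)/(1−β) + 7β^2/(1−β); cooperation value: 9/(1−β).
IC: 9 ≥ 16(1−β^2) + 7β^2 = 16 − 9β^2.
So β^2 ≥ 7/9, giving β ≥ (7/9)^(1/2) ≈ 0.882.

0.882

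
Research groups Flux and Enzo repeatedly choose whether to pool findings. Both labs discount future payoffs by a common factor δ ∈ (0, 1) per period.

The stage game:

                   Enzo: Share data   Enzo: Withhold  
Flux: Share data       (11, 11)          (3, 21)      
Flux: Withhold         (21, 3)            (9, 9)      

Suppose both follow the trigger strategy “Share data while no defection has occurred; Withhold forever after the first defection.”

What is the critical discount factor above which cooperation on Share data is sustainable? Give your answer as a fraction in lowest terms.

5/6

11/(1−δ) ≥ 21 + 9δ/(1−δ)
11 ≥ 21 − 12δ
δ ≥ 10/12 = 5/6.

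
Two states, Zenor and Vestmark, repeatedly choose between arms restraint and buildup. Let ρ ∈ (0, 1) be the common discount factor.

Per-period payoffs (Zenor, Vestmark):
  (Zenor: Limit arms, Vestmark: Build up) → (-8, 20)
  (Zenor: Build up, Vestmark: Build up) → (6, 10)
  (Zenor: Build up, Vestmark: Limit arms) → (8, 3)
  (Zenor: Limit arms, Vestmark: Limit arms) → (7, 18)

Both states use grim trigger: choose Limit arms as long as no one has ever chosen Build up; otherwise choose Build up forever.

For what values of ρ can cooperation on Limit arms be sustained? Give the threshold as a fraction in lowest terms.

Zenor's threshold: (8−7)/(8−6) = 1/2.
Vestmark's threshold: (20−18)/(20−10) = 1/5.
1/2 > 1/5, so Zenor binds and ρ* = 1/2.

1/2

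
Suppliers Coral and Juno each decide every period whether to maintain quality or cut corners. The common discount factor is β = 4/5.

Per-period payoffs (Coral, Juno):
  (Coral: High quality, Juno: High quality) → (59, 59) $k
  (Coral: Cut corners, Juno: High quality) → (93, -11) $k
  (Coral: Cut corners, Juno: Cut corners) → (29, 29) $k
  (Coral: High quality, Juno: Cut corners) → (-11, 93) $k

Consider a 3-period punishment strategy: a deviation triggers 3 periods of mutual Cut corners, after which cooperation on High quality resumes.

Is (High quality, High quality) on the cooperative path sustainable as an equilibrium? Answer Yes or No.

Yes

A one-shot deviation gives 93 now, then 29 for 3 periods, then back to 59.
Gain from deviating: (93−59) today; loss: (59−29) in each of the next 3 periods.
No-deviation condition: (59−29)(β+…+β^3) ≥ 93−59, i.e. β+…+β^3 ≥ 17/15.
At β = 4/5: β+…+β^3 = 1.9520 ≥ 1.1333.
So cooperation is sustainable.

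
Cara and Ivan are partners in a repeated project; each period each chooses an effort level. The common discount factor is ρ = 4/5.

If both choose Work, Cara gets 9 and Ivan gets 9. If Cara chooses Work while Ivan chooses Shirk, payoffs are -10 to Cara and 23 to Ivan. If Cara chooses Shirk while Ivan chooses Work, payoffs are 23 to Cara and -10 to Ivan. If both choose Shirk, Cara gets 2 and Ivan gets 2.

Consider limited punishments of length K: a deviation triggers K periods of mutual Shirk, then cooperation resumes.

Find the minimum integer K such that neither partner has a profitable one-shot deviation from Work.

No profitable deviation requires (9−2)(ρ+…+ρ^K) ≥ 23−9, i.e. ρ+…+ρ^K ≥ 2 ≈ 2.0000.
With ρ = 4/5, the partial sums are K=1: 0.8000, K=2: 1.4400, K=3: 1.9520, K=4: 2.3616.
K = 4 is the first length at which the sum reaches 2.0000.

4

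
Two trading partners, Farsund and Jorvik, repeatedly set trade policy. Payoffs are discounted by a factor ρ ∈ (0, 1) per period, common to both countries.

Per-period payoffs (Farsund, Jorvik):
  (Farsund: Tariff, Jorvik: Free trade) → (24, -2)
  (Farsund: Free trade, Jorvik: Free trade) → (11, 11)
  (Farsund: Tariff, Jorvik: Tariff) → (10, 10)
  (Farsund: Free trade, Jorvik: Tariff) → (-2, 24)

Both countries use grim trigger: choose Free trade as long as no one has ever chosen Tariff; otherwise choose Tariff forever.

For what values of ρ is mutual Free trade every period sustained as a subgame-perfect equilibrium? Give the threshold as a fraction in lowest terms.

11/(1−ρ) ≥ 24 + 10ρ/(1−ρ)
11 ≥ 24 − 14ρ
ρ ≥ 13/14.

13/14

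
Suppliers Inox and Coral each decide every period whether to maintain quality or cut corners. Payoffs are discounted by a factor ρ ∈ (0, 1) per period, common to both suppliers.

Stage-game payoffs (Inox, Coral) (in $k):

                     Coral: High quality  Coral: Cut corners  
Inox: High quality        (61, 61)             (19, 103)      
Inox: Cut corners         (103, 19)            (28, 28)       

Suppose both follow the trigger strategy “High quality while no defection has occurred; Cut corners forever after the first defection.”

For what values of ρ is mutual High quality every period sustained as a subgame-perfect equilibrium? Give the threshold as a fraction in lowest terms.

61/(1−ρ) ≥ 103 + 28ρ/(1−ρ)
61 ≥ 103 − 75ρ
ρ ≥ 42/75 = 14/25.

14/25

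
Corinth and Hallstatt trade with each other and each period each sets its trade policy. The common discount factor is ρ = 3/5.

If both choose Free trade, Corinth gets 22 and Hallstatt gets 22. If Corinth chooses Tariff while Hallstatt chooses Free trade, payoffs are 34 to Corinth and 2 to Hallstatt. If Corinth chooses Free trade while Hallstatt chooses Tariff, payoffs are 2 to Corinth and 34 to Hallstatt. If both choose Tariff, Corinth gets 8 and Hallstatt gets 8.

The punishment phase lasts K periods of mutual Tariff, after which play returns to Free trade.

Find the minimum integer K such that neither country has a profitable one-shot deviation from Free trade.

2

No profitable deviation requires (22−8)(ρ+…+ρ^K) ≥ 34−22, i.e. ρ+…+ρ^K ≥ 6/7 ≈ 0.8571.
With ρ = 3/5, the partial sums are K=1: 0.6000, K=2: 0.9600.
K = 2 is the first length at which the sum reaches 0.8571.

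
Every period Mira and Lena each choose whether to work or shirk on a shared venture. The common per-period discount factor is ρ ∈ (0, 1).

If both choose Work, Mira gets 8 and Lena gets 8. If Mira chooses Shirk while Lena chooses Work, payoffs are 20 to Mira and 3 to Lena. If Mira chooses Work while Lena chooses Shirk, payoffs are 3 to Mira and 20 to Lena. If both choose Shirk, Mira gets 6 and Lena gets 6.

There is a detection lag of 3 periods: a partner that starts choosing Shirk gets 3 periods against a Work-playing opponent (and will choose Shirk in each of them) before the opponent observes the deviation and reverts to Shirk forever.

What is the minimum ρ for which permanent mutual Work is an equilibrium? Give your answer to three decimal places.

0.950

The best deviation is to choose Shirk for all 3 undetected periods, earning 20 each, then 6 forever once detected.
Deviation value: 20(1−ρ^3)/(1−ρ) + 6ρ^3/(1−ρ); cooperation value: 8/(1−ρ).
IC: 8 ≥ 20(1−ρ^3) + 6ρ^3 = 20 − 14ρ^3.
So ρ^3 ≥ 12/14 = 6/7, giving ρ ≥ (6/7)^(1/3) ≈ 0.950.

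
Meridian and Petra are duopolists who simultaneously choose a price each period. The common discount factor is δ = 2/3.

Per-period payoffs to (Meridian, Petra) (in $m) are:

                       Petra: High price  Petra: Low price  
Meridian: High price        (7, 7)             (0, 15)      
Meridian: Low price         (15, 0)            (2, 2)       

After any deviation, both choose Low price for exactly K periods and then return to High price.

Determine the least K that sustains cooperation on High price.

4

No profitable deviation requires (7−2)(δ+…+δ^K) ≥ 15−7, i.e. δ+…+δ^K ≥ 8/5 ≈ 1.6000.
With δ = 2/3, the partial sums are K=1: 0.6667, K=2: 1.1111, K=3: 1.4074, K=4: 1.6049.
K = 4 is the first length at which the sum reaches 1.6000.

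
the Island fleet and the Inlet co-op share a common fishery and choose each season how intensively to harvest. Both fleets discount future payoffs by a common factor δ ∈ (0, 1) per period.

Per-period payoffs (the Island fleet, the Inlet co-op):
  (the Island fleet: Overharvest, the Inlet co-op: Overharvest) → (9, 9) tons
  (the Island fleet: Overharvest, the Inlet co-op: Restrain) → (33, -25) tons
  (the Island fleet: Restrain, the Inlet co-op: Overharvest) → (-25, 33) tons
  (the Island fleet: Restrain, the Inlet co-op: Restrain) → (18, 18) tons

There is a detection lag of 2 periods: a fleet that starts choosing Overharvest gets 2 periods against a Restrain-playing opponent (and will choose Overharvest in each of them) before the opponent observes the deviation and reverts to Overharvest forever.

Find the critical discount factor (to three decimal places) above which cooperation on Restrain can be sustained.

0.791

A deviator earns 33 for 2 periods, then 9 forever; cooperating earns 18 forever. Multiplying the IC by (1−δ):
18 ≥ 33(1−δ^2) + 9δ^2, so 24·δ^2 ≥ 15 and δ^2 ≥ 5/8.
δ ≥ (5/8)^(1/2) ≈ 0.791.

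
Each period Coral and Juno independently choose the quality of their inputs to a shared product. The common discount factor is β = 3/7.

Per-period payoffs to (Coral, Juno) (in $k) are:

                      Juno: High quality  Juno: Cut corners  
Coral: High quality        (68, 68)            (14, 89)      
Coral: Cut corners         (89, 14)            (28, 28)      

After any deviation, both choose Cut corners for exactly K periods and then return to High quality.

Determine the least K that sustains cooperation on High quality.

IC: β(1−β^K)/(1−β) ≥ (89−68)/(68−28) = 21/40.
With β = 3/7: need 1 − β^K ≥ 21/40·(1−3/7)/(3/7), i.e. β^K ≤ 0.3000.
Since (3/7)^1 = 0.4286 and (3/7)^2 = 0.1837, the smallest such K is 2.

2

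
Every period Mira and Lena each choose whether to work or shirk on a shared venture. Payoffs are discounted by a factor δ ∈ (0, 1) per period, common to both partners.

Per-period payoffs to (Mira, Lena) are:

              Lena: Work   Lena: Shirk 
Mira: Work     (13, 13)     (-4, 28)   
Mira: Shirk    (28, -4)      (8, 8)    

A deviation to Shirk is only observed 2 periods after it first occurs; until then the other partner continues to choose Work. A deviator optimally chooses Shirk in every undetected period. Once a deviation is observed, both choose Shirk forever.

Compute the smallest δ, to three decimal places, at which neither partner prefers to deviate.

Deviating for the 2 undetected periods gains 28−13 = 15 per period over cooperation, then loses 13−8 = 5 per period forever once punishment starts.
Gain: 15(1 + δ + … + δ^1); loss: 5·δ^2/(1−δ).
No profitable deviation ⇔ 15(1−δ^2) ≤ 5·δ^2, i.e. δ^2 ≥ 15/(15+5) = 3/4.
Hence δ ≥ (3/4)^(1/2) ≈ 0.866.

0.866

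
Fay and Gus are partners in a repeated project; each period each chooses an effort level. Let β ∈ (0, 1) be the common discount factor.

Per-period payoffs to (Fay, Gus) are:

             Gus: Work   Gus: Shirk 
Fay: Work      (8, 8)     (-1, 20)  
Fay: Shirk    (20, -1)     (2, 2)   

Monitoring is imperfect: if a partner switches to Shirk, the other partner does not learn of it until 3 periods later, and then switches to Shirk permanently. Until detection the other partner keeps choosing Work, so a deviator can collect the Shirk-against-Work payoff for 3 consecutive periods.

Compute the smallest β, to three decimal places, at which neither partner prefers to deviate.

A deviator earns 20 for 3 periods, then 2 forever; cooperating earns 8 forever. Multiplying the IC by (1−β):
8 ≥ 20(1−β^3) + 2β^3, so 18·β^3 ≥ 12 and β^3 ≥ 2/3.
β ≥ (2/3)^(1/3) ≈ 0.874.

0.874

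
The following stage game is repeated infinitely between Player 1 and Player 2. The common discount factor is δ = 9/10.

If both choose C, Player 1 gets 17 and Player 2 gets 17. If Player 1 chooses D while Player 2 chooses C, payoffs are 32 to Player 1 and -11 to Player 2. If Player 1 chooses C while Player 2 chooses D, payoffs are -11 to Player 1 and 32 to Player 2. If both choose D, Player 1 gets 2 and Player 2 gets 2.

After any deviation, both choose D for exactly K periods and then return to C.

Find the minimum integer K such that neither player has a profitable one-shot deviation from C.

No profitable deviation requires (17−2)(δ+…+δ^K) ≥ 32−17, i.e. δ+…+δ^K ≥ 1 ≈ 1.0000.
With δ = 9/10, the partial sums are K=1: 0.9000, K=2: 1.7100.
K = 2 is the first length at which the sum reaches 1.0000.

2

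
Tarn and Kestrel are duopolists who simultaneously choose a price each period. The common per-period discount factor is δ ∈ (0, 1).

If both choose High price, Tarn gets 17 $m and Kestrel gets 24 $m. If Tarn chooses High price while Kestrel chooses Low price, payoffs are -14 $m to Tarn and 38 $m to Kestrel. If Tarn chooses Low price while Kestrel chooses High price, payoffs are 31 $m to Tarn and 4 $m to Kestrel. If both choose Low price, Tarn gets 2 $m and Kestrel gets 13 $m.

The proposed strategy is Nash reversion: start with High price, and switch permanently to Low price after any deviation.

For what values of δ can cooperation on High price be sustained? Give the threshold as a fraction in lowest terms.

14/25

Tarn: cooperation gives 17 each period; deviation gives 31 once then 2 forever.
  17/(1−δ) ≥ 31 + 2δ/(1−δ) ⇒ δ ≥ 14/29.
Kestrel: cooperation gives 24 each period; deviation gives 38 once then 13 forever.
  δ ≥ 14/25.
Both must hold, so the binding constraint is Kestrel's: δ ≥ 14/25.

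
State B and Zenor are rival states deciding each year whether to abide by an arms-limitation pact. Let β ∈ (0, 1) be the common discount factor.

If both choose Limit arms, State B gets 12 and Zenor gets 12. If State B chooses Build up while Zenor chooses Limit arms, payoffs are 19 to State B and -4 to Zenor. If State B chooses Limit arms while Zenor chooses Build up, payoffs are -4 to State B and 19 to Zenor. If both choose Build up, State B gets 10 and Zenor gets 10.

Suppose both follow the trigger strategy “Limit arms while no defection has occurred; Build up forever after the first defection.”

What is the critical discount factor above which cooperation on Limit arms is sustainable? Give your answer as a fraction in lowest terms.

Under grim trigger the critical discount factor is (T−C)/(T−P) with T = 19, C = 12, P = 10.
β* = (19−12)/(19−10) = 7/9.

7/9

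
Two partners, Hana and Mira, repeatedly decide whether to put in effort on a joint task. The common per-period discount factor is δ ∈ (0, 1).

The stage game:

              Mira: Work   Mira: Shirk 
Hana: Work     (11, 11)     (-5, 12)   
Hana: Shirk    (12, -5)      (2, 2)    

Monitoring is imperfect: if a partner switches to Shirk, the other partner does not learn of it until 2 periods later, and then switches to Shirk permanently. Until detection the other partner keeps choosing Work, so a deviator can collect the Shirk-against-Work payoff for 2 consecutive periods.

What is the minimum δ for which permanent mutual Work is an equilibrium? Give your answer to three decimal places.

0.316

A deviator earns 12 for 2 periods, then 2 forever; cooperating earns 11 forever. Multiplying the IC by (1−δ):
11 ≥ 12(1−δ^2) + 2δ^2, so 10·δ^2 ≥ 1 and δ^2 ≥ 1/10.
δ ≥ (1/10)^(1/2) ≈ 0.316.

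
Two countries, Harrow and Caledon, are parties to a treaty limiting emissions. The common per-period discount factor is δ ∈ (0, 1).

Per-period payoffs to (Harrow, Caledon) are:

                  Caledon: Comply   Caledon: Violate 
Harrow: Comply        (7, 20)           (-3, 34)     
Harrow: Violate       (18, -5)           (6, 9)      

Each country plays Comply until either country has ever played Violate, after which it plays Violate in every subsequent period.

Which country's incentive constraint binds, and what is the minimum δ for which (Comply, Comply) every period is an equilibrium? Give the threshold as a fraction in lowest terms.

Harrow; δ ≥ 11/12

Harrow: cooperation gives 7 each period; deviation gives 18 once then 6 forever.
  7/(1−δ) ≥ 18 + 6δ/(1−δ) ⇒ δ ≥ 11/12.
Caledon: cooperation gives 20 each period; deviation gives 34 once then 9 forever.
  δ ≥ 14/25.
Both must hold, so the binding constraint is Harrow's: δ ≥ 11/12.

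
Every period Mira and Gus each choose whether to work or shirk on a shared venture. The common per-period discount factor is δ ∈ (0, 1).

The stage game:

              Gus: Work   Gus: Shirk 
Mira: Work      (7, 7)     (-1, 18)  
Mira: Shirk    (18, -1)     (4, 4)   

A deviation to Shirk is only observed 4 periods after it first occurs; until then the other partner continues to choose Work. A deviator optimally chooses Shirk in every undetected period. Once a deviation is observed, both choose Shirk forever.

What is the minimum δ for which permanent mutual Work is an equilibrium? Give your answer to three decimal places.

Deviating for the 4 undetected periods gains 18−7 = 11 per period over cooperation, then loses 7−4 = 3 per period forever once punishment starts.
Gain: 11(1 + δ + … + δ^3); loss: 3·δ^4/(1−δ).
No profitable deviation ⇔ 11(1−δ^4) ≤ 3·δ^4, i.e. δ^4 ≥ 11/(11+3) = 11/14.
Hence δ ≥ (11/14)^(1/4) ≈ 0.941.

0.941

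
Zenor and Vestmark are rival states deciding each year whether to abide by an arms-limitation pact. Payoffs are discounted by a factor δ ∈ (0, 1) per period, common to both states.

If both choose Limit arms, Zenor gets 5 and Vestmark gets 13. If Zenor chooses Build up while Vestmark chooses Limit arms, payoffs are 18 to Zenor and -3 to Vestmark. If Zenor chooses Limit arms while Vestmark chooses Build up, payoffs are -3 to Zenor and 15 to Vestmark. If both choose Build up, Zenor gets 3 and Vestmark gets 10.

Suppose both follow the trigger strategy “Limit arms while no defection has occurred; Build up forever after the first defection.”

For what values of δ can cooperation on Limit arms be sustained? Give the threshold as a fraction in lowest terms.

Zenor's threshold: (18−5)/(18−3) = 13/15.
Vestmark's threshold: (15−13)/(15−10) = 2/5.
13/15 > 2/5, so Zenor binds and δ* = 13/15.

13/15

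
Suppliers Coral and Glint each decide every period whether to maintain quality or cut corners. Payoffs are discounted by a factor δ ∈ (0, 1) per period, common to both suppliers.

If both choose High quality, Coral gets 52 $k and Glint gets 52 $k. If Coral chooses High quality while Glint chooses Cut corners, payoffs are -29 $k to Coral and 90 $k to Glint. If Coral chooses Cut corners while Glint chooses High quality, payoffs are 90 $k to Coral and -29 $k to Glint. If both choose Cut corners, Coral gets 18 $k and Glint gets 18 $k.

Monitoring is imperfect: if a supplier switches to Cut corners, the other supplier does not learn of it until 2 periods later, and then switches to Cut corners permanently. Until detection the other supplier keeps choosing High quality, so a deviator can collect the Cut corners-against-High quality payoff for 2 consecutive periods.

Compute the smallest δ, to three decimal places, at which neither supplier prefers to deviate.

0.726

The best deviation is to choose Cut corners for all 2 undetected periods, earning 90 each, then 18 forever once detected.
Deviation value: 90(1−δ^2)/(1−δ) + 18δ^2/(1−δ); cooperation value: 52/(1−δ).
IC: 52 ≥ 90(1−δ^2) + 18δ^2 = 90 − 72δ^2.
So δ^2 ≥ 38/72 = 19/36, giving δ ≥ (19/36)^(1/2) ≈ 0.726.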